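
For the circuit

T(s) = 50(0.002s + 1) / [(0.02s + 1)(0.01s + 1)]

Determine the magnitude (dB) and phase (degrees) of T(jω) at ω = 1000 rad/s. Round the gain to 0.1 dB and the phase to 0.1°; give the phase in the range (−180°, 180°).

-5.1 dB, -108.0°

At ω = 1000 rad/s:
zero (1 + j1000·0.002) = 1 + j2 → |·| ≈ 2.2361, ∠ ≈ 63.43°
pole (1 + j1000·0.02) = 1 + j20 → |·| ≈ 20.025, ∠ ≈ 87.14°
pole (1 + j1000·0.01) = 1 + j10 → |·| ≈ 10.05, ∠ ≈ 84.29°
|T| = 50 · 2.2361 / (20.025 · 10.05) ≈ 0.55555
Gain = 20 log₁₀(0.55555) ≈ -5.11 dB
∠T = (63.43°) − (87.14° + 84.29°) = -108.00°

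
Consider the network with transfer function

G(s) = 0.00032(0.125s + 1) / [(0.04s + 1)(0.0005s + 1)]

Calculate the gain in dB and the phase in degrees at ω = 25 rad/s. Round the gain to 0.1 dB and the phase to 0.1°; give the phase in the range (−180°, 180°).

-62.6 dB, 26.5°

At ω = 25 rad/s:
zero (1 + j25·0.125) = 1 + j3.125 → |·| ≈ 3.2811, ∠ ≈ 72.26°
pole (1 + j25·0.04) = 1 + j1 → |·| ≈ 1.4142, ∠ ≈ 45.00°
pole (1 + j25·0.0005) = 1 + j0.0125 → |·| ≈ 1.0001, ∠ ≈ 0.72°
|G| = 0.00032 · 3.2811 / (1.4142 · 1.0001) ≈ 0.00074236
Gain = 20 log₁₀(0.00074236) ≈ -62.59 dB
∠G = (72.26°) − (45.00° + 0.72°) = 26.54°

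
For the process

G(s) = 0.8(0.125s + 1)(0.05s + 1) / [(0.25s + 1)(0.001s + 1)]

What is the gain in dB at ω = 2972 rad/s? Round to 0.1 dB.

25.6 dB

At ω = 2972 rad/s:
zero (1 + j2972·0.125) = 1 + j371.5 → |·| ≈ 371.5, ∠ ≈ 89.85°
zero (1 + j2972·0.05) = 1 + j148.6 → |·| ≈ 148.6, ∠ ≈ 89.61°
pole (1 + j2972·0.25) = 1 + j743 → |·| ≈ 743, ∠ ≈ 89.92°
pole (1 + j2972·0.001) = 1 + j2.972 → |·| ≈ 3.1357, ∠ ≈ 71.40°
|G| = 0.8 · 371.5 · 148.6 / (743 · 3.1357) ≈ 18.956
Gain = 20 log₁₀(18.956) ≈ 25.55 dB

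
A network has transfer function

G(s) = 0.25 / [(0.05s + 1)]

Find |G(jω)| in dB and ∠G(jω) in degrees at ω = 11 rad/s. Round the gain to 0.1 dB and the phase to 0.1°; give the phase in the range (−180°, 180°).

At ω = 11 rad/s:
pole (1 + j11·0.05) = 1 + j0.55 → |·| ≈ 1.1413, ∠ ≈ 28.81°
|G| = 0.25 · 1 / (1.1413) ≈ 0.21905
Gain = 20 log₁₀(0.21905) ≈ -13.19 dB
∠G = (0°) − (28.81°) = -28.81°

-13.2 dB, -28.8°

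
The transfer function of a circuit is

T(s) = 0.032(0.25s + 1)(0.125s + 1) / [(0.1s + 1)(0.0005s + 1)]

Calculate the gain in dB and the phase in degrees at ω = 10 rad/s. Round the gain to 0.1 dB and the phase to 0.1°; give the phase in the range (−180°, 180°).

-20.2 dB, 74.3°

At ω = 10 rad/s:
zero (1 + j10·0.25) = 1 + j2.5 → |·| ≈ 2.6926, ∠ ≈ 68.20°
zero (1 + j10·0.125) = 1 + j1.25 → |·| ≈ 1.6008, ∠ ≈ 51.34°
pole (1 + j10·0.1) = 1 + j1 → |·| ≈ 1.4142, ∠ ≈ 45.00°
pole (1 + j10·0.0005) = 1 + j0.005 → |·| ≈ 1, ∠ ≈ 0.29°
|T| = 0.032 · 2.6926 · 1.6008 / (1.4142 · 1) ≈ 0.097532
Gain = 20 log₁₀(0.097532) ≈ -20.22 dB
∠T = (68.20° + 51.34°) − (45.00° + 0.29°) = 74.25°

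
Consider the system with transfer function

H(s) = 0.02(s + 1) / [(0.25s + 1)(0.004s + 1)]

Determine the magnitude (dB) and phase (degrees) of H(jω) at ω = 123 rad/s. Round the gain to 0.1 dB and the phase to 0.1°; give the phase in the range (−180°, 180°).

At ω = 123 rad/s:
zero (1 + j123·1) = 1 + j123 → |·| ≈ 123, ∠ ≈ 89.53°
pole (1 + j123·0.25) = 1 + j30.75 → |·| ≈ 30.766, ∠ ≈ 88.14°
pole (1 + j123·0.004) = 1 + j0.492 → |·| ≈ 1.1145, ∠ ≈ 26.20°
|H| = 0.02 · 123 / (30.766 · 1.1145) ≈ 0.071744
Gain = 20 log₁₀(0.071744) ≈ -22.88 dB
∠H = (89.53°) − (88.14° + 26.20°) = -24.81°

-22.9 dB, -24.8°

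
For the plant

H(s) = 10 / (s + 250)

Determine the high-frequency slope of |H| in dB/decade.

Each pole contributes −20 dB/decade at high frequency; each zero contributes +20 dB/decade.
Net: 0 zero(s) − 1 pole(s) → -20 dB/decade.

-20 dB/decade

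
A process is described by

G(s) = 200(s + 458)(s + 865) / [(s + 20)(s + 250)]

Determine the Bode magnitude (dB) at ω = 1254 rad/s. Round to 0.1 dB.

48.1 dB

At s = jω = j1254:
zero (s+458): 458 + j1254 → |·| = √(458²+1254²) = √1782280 ≈ 1335, ∠ = arctan(1254/458) ≈ 69.94°
zero (s+865): 865 + j1254 → |·| = √(865²+1254²) = √2320741 ≈ 1523.4, ∠ = arctan(1254/865) ≈ 55.40°
pole (s+20): 20 + j1254 → |·| = √(20²+1254²) = √1572916 ≈ 1254.2, ∠ = arctan(1254/20) ≈ 89.09°
pole (s+250): 250 + j1254 → |·| = √(250²+1254²) = √1635016 ≈ 1278.7, ∠ = arctan(1254/250) ≈ 78.73°
|G| = 200 · 2.0337e+06 / 1.6037e+06 ≈ 253.63
Gain = 20 log₁₀(253.63) ≈ 48.08 dB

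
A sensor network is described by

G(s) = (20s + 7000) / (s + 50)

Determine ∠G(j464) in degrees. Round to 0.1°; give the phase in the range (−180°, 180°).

Substitute s = j464:
Numerator: 20(j464) + 7000 = 7000 + j9280
Denominator: (j464) + 50 = 50 + j464
|N| = √(7000² + 9280²) ≈ 11624, ∠N ≈ 52.97°
|D| = √(50² + 464²) ≈ 466.69, ∠D ≈ 83.85°
∠G = 52.97° − 83.85° = -30.88°

-30.9°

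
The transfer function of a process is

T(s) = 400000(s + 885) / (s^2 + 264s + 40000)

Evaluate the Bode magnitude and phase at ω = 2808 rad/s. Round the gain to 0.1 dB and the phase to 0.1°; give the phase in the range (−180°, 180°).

43.5 dB, -102.1°

At s = jω = j2808:
zero (s+885): 885 + j2808 → |·| = √(885²+2808²) = √8668089 ≈ 2944.2, ∠ = arctan(2808/885) ≈ 72.51°
quadratic: (j2808)² + 264·j2808 + 40000 = -7844864 + j741312 → |·| ≈ 7.8798e+06, ∠ ≈ 174.60°
|T| = 400000 · 2944.2 / 7.8798e+06 ≈ 149.46
Gain = 20 log₁₀(149.46) ≈ 43.49 dB
∠T = 72.51° − 174.60° = -102.09°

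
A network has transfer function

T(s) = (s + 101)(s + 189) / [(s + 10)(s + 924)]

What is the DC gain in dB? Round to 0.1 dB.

T(0) = 1·101·189 / (10·924) ≈ 2.0659
20 log₁₀(2.0659) ≈ 6.30 dB

6.3 dB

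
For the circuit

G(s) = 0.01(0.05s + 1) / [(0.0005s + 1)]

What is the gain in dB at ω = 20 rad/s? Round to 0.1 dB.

-37.0 dB

At ω = 20 rad/s:
zero (1 + j20·0.05) = 1 + j1 → |·| ≈ 1.4142, ∠ ≈ 45.00°
pole (1 + j20·0.0005) = 1 + j0.01 → |·| ≈ 1, ∠ ≈ 0.57°
|G| = 0.01 · 1.4142 / (1) ≈ 0.014142
Gain = 20 log₁₀(0.014142) ≈ -36.99 dB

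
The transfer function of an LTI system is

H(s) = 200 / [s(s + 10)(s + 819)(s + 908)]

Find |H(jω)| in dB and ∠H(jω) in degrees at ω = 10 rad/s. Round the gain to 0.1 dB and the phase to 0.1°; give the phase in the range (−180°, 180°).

At s = jω = j10:
pole (s+10): 10 + j10 → |·| = √(10²+10²) = √200 ≈ 14.142, ∠ = arctan(10/10) ≈ 45.00°
pole (s+819): 819 + j10 → |·| = √(819²+10²) = √670861 ≈ 819.06, ∠ = arctan(10/819) ≈ 0.70°
pole (s+908): 908 + j10 → |·| = √(908²+10²) = √824564 ≈ 908.06, ∠ = arctan(10/908) ≈ 0.63°
pole at origin: |s| = 10, ∠ = 90.00° (in denominator)
|H| = 200 / 1.0518e+08 ≈ 1.9015e-06
Gain = 20 log₁₀(1.9015e-06) ≈ -114.42 dB
∠H = 0.00° − 136.33° = -136.33°

-114.4 dB, -136.3°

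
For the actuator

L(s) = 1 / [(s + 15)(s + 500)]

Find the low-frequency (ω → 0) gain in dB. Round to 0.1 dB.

-77.5 dB

L(0) = 1 / (15·500) ≈ 0.00013333
20 log₁₀(0.00013333) ≈ -77.50 dB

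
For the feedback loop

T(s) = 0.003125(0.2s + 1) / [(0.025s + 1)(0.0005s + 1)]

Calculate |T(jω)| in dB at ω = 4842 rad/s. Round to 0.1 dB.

-40.4 dB

At ω = 4842 rad/s:
zero (1 + j4842·0.2) = 1 + j968.4 → |·| ≈ 968.4, ∠ ≈ 89.94°
pole (1 + j4842·0.025) = 1 + j121.05 → |·| ≈ 121.05, ∠ ≈ 89.53°
pole (1 + j4842·0.0005) = 1 + j2.421 → |·| ≈ 2.6194, ∠ ≈ 67.56°
|T| = 0.003125 · 968.4 / (121.05 · 2.6194) ≈ 0.0095442
Gain = 20 log₁₀(0.0095442) ≈ -40.41 dB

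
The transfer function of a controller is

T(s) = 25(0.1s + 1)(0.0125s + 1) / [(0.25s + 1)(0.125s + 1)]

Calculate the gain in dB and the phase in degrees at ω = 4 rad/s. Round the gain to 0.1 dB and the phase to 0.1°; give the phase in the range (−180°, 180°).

At ω = 4 rad/s:
zero (1 + j4·0.1) = 1 + j0.4 → |·| ≈ 1.077, ∠ ≈ 21.80°
zero (1 + j4·0.0125) = 1 + j0.05 → |·| ≈ 1.0012, ∠ ≈ 2.86°
pole (1 + j4·0.25) = 1 + j1 → |·| ≈ 1.4142, ∠ ≈ 45.00°
pole (1 + j4·0.125) = 1 + j0.5 → |·| ≈ 1.118, ∠ ≈ 26.57°
|T| = 25 · 1.077 · 1.0012 / (1.4142 · 1.118) ≈ 17.05
Gain = 20 log₁₀(17.05) ≈ 24.63 dB
∠T = (21.80° + 2.86°) − (45.00° + 26.57°) = -46.91°

24.6 dB, -46.9°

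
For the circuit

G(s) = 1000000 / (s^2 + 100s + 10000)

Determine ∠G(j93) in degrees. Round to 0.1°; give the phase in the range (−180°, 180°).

-81.7°

At s = jω = j93:
quadratic: (j93)² + 100·j93 + 10000 = 1351 + j9300 → |·| ≈ 9397.6, ∠ ≈ 81.73°
∠G = 0.00° − 81.73° = -81.73°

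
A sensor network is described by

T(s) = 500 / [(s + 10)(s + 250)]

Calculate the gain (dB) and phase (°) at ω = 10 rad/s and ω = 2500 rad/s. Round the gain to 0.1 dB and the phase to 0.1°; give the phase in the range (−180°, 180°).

ω = 10: -17.0 dB, -47.3°; ω = 2500: -82.0 dB, -174.1°

At s = jω = j10:
pole (s+10): 10 + j10 → |·| = √(10²+10²) = √200 ≈ 14.142, ∠ = arctan(10/10) ≈ 45.00°
pole (s+250): 250 + j10 → |·| = √(250²+10²) = √62600 ≈ 250.2, ∠ = arctan(10/250) ≈ 2.29°
|T| = 500 / 3538.3 ≈ 0.14131
Gain = 20 log₁₀(0.14131) ≈ -17.00 dB
∠T = 0.00° − 47.29° = -47.29°

At s = jω = j2500:
pole (s+10): 10 + j2500 → |·| = √(10²+2500²) = √6250100 ≈ 2500, ∠ = arctan(2500/10) ≈ 89.77°
pole (s+250): 250 + j2500 → |·| = √(250²+2500²) = √6312500 ≈ 2512.5, ∠ = arctan(2500/250) ≈ 84.29°
|T| = 500 / 6.2812e+06 ≈ 7.9603e-05
Gain = 20 log₁₀(7.9603e-05) ≈ -81.98 dB
∠T = 0.00° − 174.06° = -174.06°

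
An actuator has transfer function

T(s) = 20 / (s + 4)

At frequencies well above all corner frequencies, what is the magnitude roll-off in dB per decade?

-20 dB/decade

Each pole contributes −20 dB/decade at high frequency; each zero contributes +20 dB/decade.
Net: 0 zero(s) − 1 pole(s) → -20 dB/decade.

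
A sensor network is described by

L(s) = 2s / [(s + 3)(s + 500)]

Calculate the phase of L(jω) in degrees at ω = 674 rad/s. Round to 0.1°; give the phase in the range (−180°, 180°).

At s = jω = j674:
zero at origin: s = j674 → |·| = 674, ∠ = 90.00°
pole (s+3): 3 + j674 → |·| = √(3²+674²) = √454285 ≈ 674.01, ∠ = arctan(674/3) ≈ 89.74°
pole (s+500): 500 + j674 → |·| = √(500²+674²) = √704276 ≈ 839.21, ∠ = arctan(674/500) ≈ 53.43°
∠L = 90.00° − 143.17° = -53.17°

-53.2°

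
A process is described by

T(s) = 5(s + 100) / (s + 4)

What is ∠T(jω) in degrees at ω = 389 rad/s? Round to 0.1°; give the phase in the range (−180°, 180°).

At s = jω = j389:
zero (s+100): 100 + j389 → |·| = √(100²+389²) = √161321 ≈ 401.65, ∠ = arctan(389/100) ≈ 75.58°
pole (s+4): 4 + j389 → |·| = √(4²+389²) = √151337 ≈ 389.02, ∠ = arctan(389/4) ≈ 89.41°
∠T = 75.58° − 89.41° = -13.83°

-13.8°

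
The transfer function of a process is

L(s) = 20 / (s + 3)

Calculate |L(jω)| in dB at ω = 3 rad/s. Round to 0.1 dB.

13.5 dB

Substitute s = j3:
Numerator: 20 = 20 + j0
Denominator: (j3) + 3 = 3 + j3
|N| = √(20² + 0²) ≈ 20, ∠N ≈ 0.00°
|D| = √(3² + 3²) ≈ 4.2426, ∠D ≈ 45.00°
|L| = 20 / 4.2426 ≈ 4.7141
Gain = 20 log₁₀(4.7141) ≈ 13.47 dB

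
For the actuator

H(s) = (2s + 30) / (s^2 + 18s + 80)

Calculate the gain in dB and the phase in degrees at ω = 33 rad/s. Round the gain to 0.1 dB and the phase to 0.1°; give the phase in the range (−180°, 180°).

Substitute s = j33:
Numerator: 2(j33) + 30 = 30 + j66
Denominator: (j33)^2 + 18(j33) + 80 = -1009 + j594
|N| = √(30² + 66²) ≈ 72.498, ∠N ≈ 65.56°
|D| = √(1009² + 594²) ≈ 1170.9, ∠D ≈ 149.51°
|H| = 72.498 / 1170.9 ≈ 0.061916
Gain = 20 log₁₀(0.061916) ≈ -24.16 dB
∠H = 65.56° − 149.51° = -83.95°

-24.2 dB, -84.0°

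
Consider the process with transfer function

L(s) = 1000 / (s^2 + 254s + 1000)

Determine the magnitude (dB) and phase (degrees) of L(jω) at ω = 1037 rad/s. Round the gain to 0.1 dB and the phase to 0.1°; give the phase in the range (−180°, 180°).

-60.9 dB, -166.2°

Substitute s = j1037:
Numerator: 1000 = 1000 + j0
Denominator: (j1037)^2 + 254(j1037) + 1000 = -1074369 + j263398
|N| = √(1000² + 0²) ≈ 1000, ∠N ≈ 0.00°
|D| = √(1074369² + 263398²) ≈ 1.1062e+06, ∠D ≈ 166.22°
|L| = 1000 / 1.1062e+06 ≈ 0.000904
Gain = 20 log₁₀(0.000904) ≈ -60.88 dB
∠L = 0.00° − 166.22° = -166.22°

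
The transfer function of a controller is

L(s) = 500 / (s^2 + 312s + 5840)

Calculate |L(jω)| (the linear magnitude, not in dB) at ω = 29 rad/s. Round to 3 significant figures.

Substitute s = j29:
Numerator: 500 = 500 + j0
Denominator: (j29)^2 + 312(j29) + 5840 = 4999 + j9048
|N| = √(500² + 0²) ≈ 500, ∠N ≈ 0.00°
|D| = √(4999² + 9048²) ≈ 10337, ∠D ≈ 61.08°
|L| = 500 / 10337 ≈ 0.04837

0.0484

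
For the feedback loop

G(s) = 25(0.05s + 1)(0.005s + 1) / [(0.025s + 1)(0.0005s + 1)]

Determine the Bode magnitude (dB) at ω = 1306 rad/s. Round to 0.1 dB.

At ω = 1306 rad/s:
zero (1 + j1306·0.05) = 1 + j65.3 → |·| ≈ 65.308, ∠ ≈ 89.12°
zero (1 + j1306·0.005) = 1 + j6.53 → |·| ≈ 6.6061, ∠ ≈ 81.29°
pole (1 + j1306·0.025) = 1 + j32.65 → |·| ≈ 32.665, ∠ ≈ 88.25°
pole (1 + j1306·0.0005) = 1 + j0.653 → |·| ≈ 1.1943, ∠ ≈ 33.14°
|G| = 25 · 65.308 · 6.6061 / (32.665 · 1.1943) ≈ 276.47
Gain = 20 log₁₀(276.47) ≈ 48.83 dB

48.8 dB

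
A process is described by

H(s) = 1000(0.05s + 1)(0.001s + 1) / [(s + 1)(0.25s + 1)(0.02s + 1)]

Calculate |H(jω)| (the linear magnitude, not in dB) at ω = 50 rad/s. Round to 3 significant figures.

At ω = 50 rad/s:
zero (1 + j50·0.05) = 1 + j2.5 → |·| ≈ 2.6926, ∠ ≈ 68.20°
zero (1 + j50·0.001) = 1 + j0.05 → |·| ≈ 1.0012, ∠ ≈ 2.86°
pole (1 + j50·1) = 1 + j50 → |·| ≈ 50.01, ∠ ≈ 88.85°
pole (1 + j50·0.25) = 1 + j12.5 → |·| ≈ 12.54, ∠ ≈ 85.43°
pole (1 + j50·0.02) = 1 + j1 → |·| ≈ 1.4142, ∠ ≈ 45.00°
|H| = 1000 · 2.6926 · 1.0012 / (50.01 · 12.54 · 1.4142) ≈ 3.0397

3.04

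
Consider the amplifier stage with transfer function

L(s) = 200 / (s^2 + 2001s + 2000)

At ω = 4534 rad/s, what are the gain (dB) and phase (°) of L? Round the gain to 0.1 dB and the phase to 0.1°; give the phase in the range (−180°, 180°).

Substitute s = j4534:
Numerator: 200 = 200 + j0
Denominator: (j4534)^2 + 2001(j4534) + 2000 = -20555156 + j9072534
|N| = √(200² + 0²) ≈ 200, ∠N ≈ 0.00°
|D| = √(20555156² + 9072534²) ≈ 2.2468e+07, ∠D ≈ 156.18°
|L| = 200 / 2.2468e+07 ≈ 8.9015e-06
Gain = 20 log₁₀(8.9015e-06) ≈ -101.01 dB
∠L = 0.00° − 156.18° = -156.18°

-101.0 dB, -156.2°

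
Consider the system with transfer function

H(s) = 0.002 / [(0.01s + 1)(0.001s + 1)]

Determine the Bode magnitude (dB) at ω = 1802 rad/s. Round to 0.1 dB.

At ω = 1802 rad/s:
pole (1 + j1802·0.01) = 1 + j18.02 → |·| ≈ 18.048, ∠ ≈ 86.82°
pole (1 + j1802·0.001) = 1 + j1.802 → |·| ≈ 2.0609, ∠ ≈ 60.97°
|H| = 0.002 · 1 / (18.048 · 2.0609) ≈ 5.377e-05
Gain = 20 log₁₀(5.377e-05) ≈ -85.39 dB

-85.4 dB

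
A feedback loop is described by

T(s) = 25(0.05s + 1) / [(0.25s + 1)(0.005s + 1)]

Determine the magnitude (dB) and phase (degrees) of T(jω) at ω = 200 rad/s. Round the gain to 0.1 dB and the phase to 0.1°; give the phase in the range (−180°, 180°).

11.0 dB, -49.6°

At ω = 200 rad/s:
zero (1 + j200·0.05) = 1 + j10 → |·| ≈ 10.05, ∠ ≈ 84.29°
pole (1 + j200·0.25) = 1 + j50 → |·| ≈ 50.01, ∠ ≈ 88.85°
pole (1 + j200·0.005) = 1 + j1 → |·| ≈ 1.4142, ∠ ≈ 45.00°
|T| = 25 · 10.05 / (50.01 · 1.4142) ≈ 3.5525
Gain = 20 log₁₀(3.5525) ≈ 11.01 dB
∠T = (84.29°) − (88.85° + 45.00°) = -49.56°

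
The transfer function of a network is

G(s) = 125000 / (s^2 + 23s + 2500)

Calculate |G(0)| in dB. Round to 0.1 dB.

34.0 dB

G(0) = 125000 / 2500 = 50
20 log₁₀(50) ≈ 33.98 dB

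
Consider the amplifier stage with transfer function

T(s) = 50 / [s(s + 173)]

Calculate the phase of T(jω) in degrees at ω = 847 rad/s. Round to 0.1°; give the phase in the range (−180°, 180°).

At s = jω = j847:
pole (s+173): 173 + j847 → |·| = √(173²+847²) = √747338 ≈ 864.49, ∠ = arctan(847/173) ≈ 78.46°
pole at origin: |s| = 847, ∠ = 90.00° (in denominator)
∠T = 0.00° − 168.46° = -168.46°

-168.5°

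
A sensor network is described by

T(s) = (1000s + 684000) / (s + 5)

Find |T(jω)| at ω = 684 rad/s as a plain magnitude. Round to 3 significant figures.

1.41e+03

Substitute s = j684:
Numerator: 1000(j684) + 684000 = 684000 + j684000
Denominator: (j684) + 5 = 5 + j684
|N| = √(684000² + 684000²) ≈ 9.6732e+05, ∠N ≈ 45.00°
|D| = √(5² + 684²) ≈ 684.02, ∠D ≈ 89.58°
|T| = 9.6732e+05 / 684.02 ≈ 1414.2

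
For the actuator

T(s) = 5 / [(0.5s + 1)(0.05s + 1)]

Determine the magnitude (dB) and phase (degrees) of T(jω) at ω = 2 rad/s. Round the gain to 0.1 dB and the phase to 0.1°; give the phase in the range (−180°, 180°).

At ω = 2 rad/s:
pole (1 + j2·0.5) = 1 + j1 → |·| ≈ 1.4142, ∠ ≈ 45.00°
pole (1 + j2·0.05) = 1 + j0.1 → |·| ≈ 1.005, ∠ ≈ 5.71°
|T| = 5 · 1 / (1.4142 · 1.005) ≈ 3.518
Gain = 20 log₁₀(3.518) ≈ 10.93 dB
∠T = (0°) − (45.00° + 5.71°) = -50.71°

10.9 dB, -50.7°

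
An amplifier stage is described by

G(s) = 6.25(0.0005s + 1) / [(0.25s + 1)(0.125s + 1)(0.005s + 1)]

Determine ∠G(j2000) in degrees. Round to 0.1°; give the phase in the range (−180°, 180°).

At ω = 2000 rad/s:
zero (1 + j2000·0.0005) = 1 + j1 → |·| ≈ 1.4142, ∠ ≈ 45.00°
pole (1 + j2000·0.25) = 1 + j500 → |·| ≈ 500, ∠ ≈ 89.89°
pole (1 + j2000·0.125) = 1 + j250 → |·| ≈ 250, ∠ ≈ 89.77°
pole (1 + j2000·0.005) = 1 + j10 → |·| ≈ 10.05, ∠ ≈ 84.29°
∠G = (45.00°) − (89.89° + 89.77° + 84.29°) = -218.95° ≡ 141.05° (principal value)

141.1°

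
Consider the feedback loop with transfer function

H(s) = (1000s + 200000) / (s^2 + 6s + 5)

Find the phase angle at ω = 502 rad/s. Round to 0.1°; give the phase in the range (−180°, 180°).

Substitute s = j502:
Numerator: 1000(j502) + 200000 = 200000 + j502000
Denominator: (j502)^2 + 6(j502) + 5 = -251999 + j3012
|N| = √(200000² + 502000²) ≈ 5.4037e+05, ∠N ≈ 68.28°
|D| = √(251999² + 3012²) ≈ 2.5202e+05, ∠D ≈ 179.32°
∠H = 68.28° − 179.32° = -111.04°

-111.0°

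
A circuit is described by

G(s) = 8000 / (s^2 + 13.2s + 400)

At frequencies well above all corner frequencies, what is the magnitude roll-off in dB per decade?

-40 dB/decade

Each pole contributes −20 dB/decade at high frequency; each zero contributes +20 dB/decade.
Net: 0 zero(s) − 2 pole(s) → -40 dB/decade.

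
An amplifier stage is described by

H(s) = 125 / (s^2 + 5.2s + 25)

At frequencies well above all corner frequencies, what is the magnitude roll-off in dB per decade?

-40 dB/decade

Each pole contributes −20 dB/decade at high frequency; each zero contributes +20 dB/decade.
Net: 0 zero(s) − 2 pole(s) → -40 dB/decade.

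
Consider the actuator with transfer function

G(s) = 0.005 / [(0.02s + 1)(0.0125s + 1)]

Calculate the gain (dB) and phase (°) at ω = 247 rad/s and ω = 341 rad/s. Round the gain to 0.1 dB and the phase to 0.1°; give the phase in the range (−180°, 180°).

ω = 247: -70.3 dB, -150.6°; ω = 341: -75.6 dB, -158.5°

At ω = 247 rad/s:
pole (1 + j247·0.02) = 1 + j4.94 → |·| ≈ 5.0402, ∠ ≈ 78.56°
pole (1 + j247·0.0125) = 1 + j3.0875 → |·| ≈ 3.2454, ∠ ≈ 72.05°
|G| = 0.005 · 1 / (5.0402 · 3.2454) ≈ 0.00030567
Gain = 20 log₁₀(0.00030567) ≈ -70.29 dB
∠G = (0°) − (78.56° + 72.05°) = -150.61°

At ω = 341 rad/s:
pole (1 + j341·0.02) = 1 + j6.82 → |·| ≈ 6.8929, ∠ ≈ 81.66°
pole (1 + j341·0.0125) = 1 + j4.2625 → |·| ≈ 4.3782, ∠ ≈ 76.80°
|G| = 0.005 · 1 / (6.8929 · 4.3782) ≈ 0.00016568
Gain = 20 log₁₀(0.00016568) ≈ -75.61 dB
∠G = (0°) − (81.66° + 76.80°) = -158.46°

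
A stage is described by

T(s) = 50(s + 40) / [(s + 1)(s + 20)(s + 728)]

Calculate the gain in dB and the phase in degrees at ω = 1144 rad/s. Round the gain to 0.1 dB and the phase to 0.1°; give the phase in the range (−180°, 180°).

At s = jω = j1144:
zero (s+40): 40 + j1144 → |·| = √(40²+1144²) = √1310336 ≈ 1144.7, ∠ = arctan(1144/40) ≈ 88.00°
pole (s+1): 1 + j1144 → |·| = √(1²+1144²) = √1308737 ≈ 1144, ∠ = arctan(1144/1) ≈ 89.95°
pole (s+20): 20 + j1144 → |·| = √(20²+1144²) = √1309136 ≈ 1144.2, ∠ = arctan(1144/20) ≈ 89.00°
pole (s+728): 728 + j1144 → |·| = √(728²+1144²) = √1838720 ≈ 1356, ∠ = arctan(1144/728) ≈ 57.53°
|T| = 50 · 1144.7 / 1.775e+09 ≈ 3.2245e-05
Gain = 20 log₁₀(3.2245e-05) ≈ -89.83 dB
∠T = 88.00° − 236.48° = -148.48°

-89.8 dB, -148.5°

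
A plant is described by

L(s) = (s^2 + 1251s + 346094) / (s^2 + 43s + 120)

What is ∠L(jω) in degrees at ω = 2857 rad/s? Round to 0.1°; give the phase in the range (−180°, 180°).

-23.7°

Substitute s = j2857:
Numerator: (j2857)^2 + 1251(j2857) + 346094 = -7816355 + j3574107
Denominator: (j2857)^2 + 43(j2857) + 120 = -8162329 + j122851
|N| = √(7816355² + 3574107²) ≈ 8.5947e+06, ∠N ≈ 155.43°
|D| = √(8162329² + 122851²) ≈ 8.1633e+06, ∠D ≈ 179.14°
∠L = 155.43° − 179.14° = -23.71°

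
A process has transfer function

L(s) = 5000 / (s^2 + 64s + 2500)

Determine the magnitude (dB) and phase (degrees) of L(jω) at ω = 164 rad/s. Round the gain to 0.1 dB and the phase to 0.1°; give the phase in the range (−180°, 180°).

-14.5 dB, -156.7°

At s = jω = j164:
quadratic: (j164)² + 64·j164 + 2500 = -24396 + j10496 → |·| ≈ 26558, ∠ ≈ 156.72°
|L| = 5000 / 26558 ≈ 0.18827
Gain = 20 log₁₀(0.18827) ≈ -14.50 dB
∠L = 0.00° − 156.72° = -156.72°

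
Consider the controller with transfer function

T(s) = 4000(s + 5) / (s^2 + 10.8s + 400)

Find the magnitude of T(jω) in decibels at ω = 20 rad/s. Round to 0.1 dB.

51.6 dB

At s = jω = j20:
zero (s+5): 5 + j20 → |·| = √(5²+20²) = √425 ≈ 20.616, ∠ = arctan(20/5) ≈ 75.96°
quadratic: (j20)² + 10.8·j20 + 400 = 0 + j216 → |·| ≈ 216, ∠ ≈ 90.00°
|T| = 4000 · 20.616 / 216 ≈ 381.78
Gain = 20 log₁₀(381.78) ≈ 51.64 dB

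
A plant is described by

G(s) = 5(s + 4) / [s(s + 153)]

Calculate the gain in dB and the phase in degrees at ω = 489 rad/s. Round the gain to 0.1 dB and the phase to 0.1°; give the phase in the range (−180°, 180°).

At s = jω = j489:
zero (s+4): 4 + j489 → |·| = √(4²+489²) = √239137 ≈ 489.02, ∠ = arctan(489/4) ≈ 89.53°
pole (s+153): 153 + j489 → |·| = √(153²+489²) = √262530 ≈ 512.38, ∠ = arctan(489/153) ≈ 72.63°
pole at origin: |s| = 489, ∠ = 90.00° (in denominator)
|G| = 5 · 489.02 / 2.5055e+05 ≈ 0.0097589
Gain = 20 log₁₀(0.0097589) ≈ -40.21 dB
∠G = 89.53° − 162.63° = -73.10°

-40.2 dB, -73.1°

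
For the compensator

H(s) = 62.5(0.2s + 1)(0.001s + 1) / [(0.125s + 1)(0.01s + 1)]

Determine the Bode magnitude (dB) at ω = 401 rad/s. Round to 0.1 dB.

28.3 dB

At ω = 401 rad/s:
zero (1 + j401·0.2) = 1 + j80.2 → |·| ≈ 80.206, ∠ ≈ 89.29°
zero (1 + j401·0.001) = 1 + j0.401 → |·| ≈ 1.0774, ∠ ≈ 21.85°
pole (1 + j401·0.125) = 1 + j50.125 → |·| ≈ 50.135, ∠ ≈ 88.86°
pole (1 + j401·0.01) = 1 + j4.01 → |·| ≈ 4.1328, ∠ ≈ 76.00°
|H| = 62.5 · 80.206 · 1.0774 / (50.135 · 4.1328) ≈ 26.066
Gain = 20 log₁₀(26.066) ≈ 28.32 dB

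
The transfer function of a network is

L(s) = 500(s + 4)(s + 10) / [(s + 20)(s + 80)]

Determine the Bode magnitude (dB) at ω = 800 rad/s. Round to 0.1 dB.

At s = jω = j800:
zero (s+4): 4 + j800 → |·| = √(4²+800²) = √640016 ≈ 800.01, ∠ = arctan(800/4) ≈ 89.71°
zero (s+10): 10 + j800 → |·| = √(10²+800²) = √640100 ≈ 800.06, ∠ = arctan(800/10) ≈ 89.28°
pole (s+20): 20 + j800 → |·| = √(20²+800²) = √640400 ≈ 800.25, ∠ = arctan(800/20) ≈ 88.57°
pole (s+80): 80 + j800 → |·| = √(80²+800²) = √646400 ≈ 803.99, ∠ = arctan(800/80) ≈ 84.29°
|L| = 500 · 6.4006e+05 / 6.4339e+05 ≈ 497.41
Gain = 20 log₁₀(497.41) ≈ 53.93 dB

53.9 dB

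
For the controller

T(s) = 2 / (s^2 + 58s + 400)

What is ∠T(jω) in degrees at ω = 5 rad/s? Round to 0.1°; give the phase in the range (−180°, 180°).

Substitute s = j5:
Numerator: 2 = 2 + j0
Denominator: (j5)^2 + 58(j5) + 400 = 375 + j290
|N| = √(2² + 0²) ≈ 2, ∠N ≈ 0.00°
|D| = √(375² + 290²) ≈ 474.05, ∠D ≈ 37.72°
∠T = 0.00° − 37.72° = -37.72°

-37.7°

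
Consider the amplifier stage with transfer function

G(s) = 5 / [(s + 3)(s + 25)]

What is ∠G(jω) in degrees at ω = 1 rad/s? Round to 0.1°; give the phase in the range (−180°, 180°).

At s = jω = j1:
pole (s+3): 3 + j1 → |·| = √(3²+1²) = √10 ≈ 3.1623, ∠ = arctan(1/3) ≈ 18.43°
pole (s+25): 25 + j1 → |·| = √(25²+1²) = √626 ≈ 25.02, ∠ = arctan(1/25) ≈ 2.29°
∠G = 0.00° − 20.72° = -20.72°

-20.7°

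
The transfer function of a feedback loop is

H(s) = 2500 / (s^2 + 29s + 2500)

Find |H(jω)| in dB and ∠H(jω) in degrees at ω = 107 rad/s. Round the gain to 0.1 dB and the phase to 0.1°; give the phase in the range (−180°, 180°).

-11.6 dB, -160.9°

At s = jω = j107:
quadratic: (j107)² + 29·j107 + 2500 = -8949 + j3103 → |·| ≈ 9471.7, ∠ ≈ 160.88°
|H| = 2500 / 9471.7 ≈ 0.26394
Gain = 20 log₁₀(0.26394) ≈ -11.57 dB
∠H = 0.00° − 160.88° = -160.88°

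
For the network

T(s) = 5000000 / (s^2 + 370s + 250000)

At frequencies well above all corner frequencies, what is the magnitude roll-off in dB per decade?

Each pole contributes −20 dB/decade at high frequency; each zero contributes +20 dB/decade.
Net: 0 zero(s) − 2 pole(s) → -40 dB/decade.

-40 dB/decade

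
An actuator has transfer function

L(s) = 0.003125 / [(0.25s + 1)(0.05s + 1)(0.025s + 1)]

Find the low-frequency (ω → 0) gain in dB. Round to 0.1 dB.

L(0) = 0.003125 · 1 / 1 = 0.003125
20 log₁₀(0.003125) ≈ -50.10 dB

-50.1 dB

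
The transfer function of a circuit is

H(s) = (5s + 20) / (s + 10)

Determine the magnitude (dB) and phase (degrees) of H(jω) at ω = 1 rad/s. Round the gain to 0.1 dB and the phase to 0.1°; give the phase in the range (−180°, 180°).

Substitute s = j1:
Numerator: 5(j1) + 20 = 20 + j5
Denominator: (j1) + 10 = 10 + j1
|N| = √(20² + 5²) ≈ 20.616, ∠N ≈ 14.04°
|D| = √(10² + 1²) ≈ 10.05, ∠D ≈ 5.71°
|H| = 20.616 / 10.05 ≈ 2.0513
Gain = 20 log₁₀(2.0513) ≈ 6.24 dB
∠H = 14.04° − 5.71° = 8.33°

6.2 dB, 8.3°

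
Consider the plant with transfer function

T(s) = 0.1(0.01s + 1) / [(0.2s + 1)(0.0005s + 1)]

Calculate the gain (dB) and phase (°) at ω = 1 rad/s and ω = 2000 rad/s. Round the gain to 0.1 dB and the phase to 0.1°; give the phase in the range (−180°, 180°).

At ω = 1 rad/s:
zero (1 + j1·0.01) = 1 + j0.01 → |·| ≈ 1, ∠ ≈ 0.57°
pole (1 + j1·0.2) = 1 + j0.2 → |·| ≈ 1.0198, ∠ ≈ 11.31°
pole (1 + j1·0.0005) = 1 + j0.0005 → |·| ≈ 1, ∠ ≈ 0.03°
|T| = 0.1 · 1 / (1.0198 · 1) ≈ 0.098058
Gain = 20 log₁₀(0.098058) ≈ -20.17 dB
∠T = (0.57°) − (11.31° + 0.03°) = -10.77°

At ω = 2000 rad/s:
zero (1 + j2000·0.01) = 1 + j20 → |·| ≈ 20.025, ∠ ≈ 87.14°
pole (1 + j2000·0.2) = 1 + j400 → |·| ≈ 400, ∠ ≈ 89.86°
pole (1 + j2000·0.0005) = 1 + j1 → |·| ≈ 1.4142, ∠ ≈ 45.00°
|T| = 0.1 · 20.025 / (400 · 1.4142) ≈ 0.00354
Gain = 20 log₁₀(0.00354) ≈ -49.02 dB
∠T = (87.14°) − (89.86° + 45.00°) = -47.72°

ω = 1: -20.2 dB, -10.8°; ω = 2000: -49.0 dB, -47.7°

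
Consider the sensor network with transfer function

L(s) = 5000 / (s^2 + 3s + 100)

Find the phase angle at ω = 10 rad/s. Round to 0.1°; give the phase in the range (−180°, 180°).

-90.0°

At s = jω = j10:
quadratic: (j10)² + 3·j10 + 100 = 0 + j30 → |·| ≈ 30, ∠ ≈ 90.00°
∠L = 0.00° − 90.00° = -90.00°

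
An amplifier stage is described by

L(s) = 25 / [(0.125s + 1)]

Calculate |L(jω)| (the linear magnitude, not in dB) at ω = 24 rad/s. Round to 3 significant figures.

7.91

At ω = 24 rad/s:
pole (1 + j24·0.125) = 1 + j3 → |·| ≈ 3.1623, ∠ ≈ 71.57°
|L| = 25 · 1 / (3.1623) ≈ 7.9056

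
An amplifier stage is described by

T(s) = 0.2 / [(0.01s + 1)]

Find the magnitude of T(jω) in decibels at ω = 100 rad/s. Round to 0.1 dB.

At ω = 100 rad/s:
pole (1 + j100·0.01) = 1 + j1 → |·| ≈ 1.4142, ∠ ≈ 45.00°
|T| = 0.2 · 1 / (1.4142) ≈ 0.14142
Gain = 20 log₁₀(0.14142) ≈ -16.99 dB

-17.0 dB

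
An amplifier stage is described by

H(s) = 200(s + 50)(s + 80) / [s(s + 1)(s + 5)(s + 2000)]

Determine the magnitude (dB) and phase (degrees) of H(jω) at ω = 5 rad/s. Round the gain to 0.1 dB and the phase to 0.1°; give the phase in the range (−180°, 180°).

7.0 dB, 155.5°

At s = jω = j5:
zero (s+50): 50 + j5 → |·| = √(50²+5²) = √2525 ≈ 50.249, ∠ = arctan(5/50) ≈ 5.71°
zero (s+80): 80 + j5 → |·| = √(80²+5²) = √6425 ≈ 80.156, ∠ = arctan(5/80) ≈ 3.58°
pole (s+1): 1 + j5 → |·| = √(1²+5²) = √26 ≈ 5.099, ∠ = arctan(5/1) ≈ 78.69°
pole (s+5): 5 + j5 → |·| = √(5²+5²) = √50 ≈ 7.0711, ∠ = arctan(5/5) ≈ 45.00°
pole (s+2000): 2000 + j5 → |·| = √(2000²+5²) = √4000025 ≈ 2000, ∠ = arctan(5/2000) ≈ 0.14°
pole at origin: |s| = 5, ∠ = 90.00° (in denominator)
|H| = 200 · 4027.8 / 3.6056e+05 ≈ 2.2342
Gain = 20 log₁₀(2.2342) ≈ 6.98 dB
∠H = 9.29° − 213.83° = -204.54° ≡ 155.46° (principal value)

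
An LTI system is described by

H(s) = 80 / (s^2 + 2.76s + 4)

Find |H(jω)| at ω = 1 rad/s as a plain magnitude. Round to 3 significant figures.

19.6

At s = jω = j1:
quadratic: (j1)² + 2.76·j1 + 4 = 3 + j2.76 → |·| ≈ 4.0765, ∠ ≈ 42.61°
|H| = 80 / 4.0765 ≈ 19.625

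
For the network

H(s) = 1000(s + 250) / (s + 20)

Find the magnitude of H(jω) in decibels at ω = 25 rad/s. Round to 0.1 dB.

At s = jω = j25:
zero (s+250): 250 + j25 → |·| = √(250²+25²) = √63125 ≈ 251.25, ∠ = arctan(25/250) ≈ 5.71°
pole (s+20): 20 + j25 → |·| = √(20²+25²) = √1025 ≈ 32.016, ∠ = arctan(25/20) ≈ 51.34°
|H| = 1000 · 251.25 / 32.016 ≈ 7847.6
Gain = 20 log₁₀(7847.6) ≈ 77.89 dB

77.9 dB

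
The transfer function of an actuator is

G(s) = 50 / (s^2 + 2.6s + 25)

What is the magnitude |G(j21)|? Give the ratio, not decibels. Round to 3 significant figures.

At s = jω = j21:
quadratic: (j21)² + 2.6·j21 + 25 = -416 + j54.6 → |·| ≈ 419.57, ∠ ≈ 172.52°
|G| = 50 / 419.57 ≈ 0.11917

0.119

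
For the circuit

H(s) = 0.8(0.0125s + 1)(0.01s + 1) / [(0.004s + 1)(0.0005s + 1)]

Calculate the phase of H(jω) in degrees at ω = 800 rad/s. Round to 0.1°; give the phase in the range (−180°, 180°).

72.7°

At ω = 800 rad/s:
zero (1 + j800·0.0125) = 1 + j10 → |·| ≈ 10.05, ∠ ≈ 84.29°
zero (1 + j800·0.01) = 1 + j8 → |·| ≈ 8.0623, ∠ ≈ 82.87°
pole (1 + j800·0.004) = 1 + j3.2 → |·| ≈ 3.3526, ∠ ≈ 72.65°
pole (1 + j800·0.0005) = 1 + j0.4 → |·| ≈ 1.077, ∠ ≈ 21.80°
∠H = (84.29° + 82.87°) − (72.65° + 21.80°) = 72.71°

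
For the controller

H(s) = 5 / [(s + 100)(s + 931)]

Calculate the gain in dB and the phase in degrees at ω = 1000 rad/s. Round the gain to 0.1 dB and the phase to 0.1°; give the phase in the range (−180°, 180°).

-108.8 dB, -131.3°

At s = jω = j1000:
pole (s+100): 100 + j1000 → |·| = √(100²+1000²) = √1010000 ≈ 1005, ∠ = arctan(1000/100) ≈ 84.29°
pole (s+931): 931 + j1000 → |·| = √(931²+1000²) = √1866761 ≈ 1366.3, ∠ = arctan(1000/931) ≈ 47.05°
|H| = 5 / 1.3731e+06 ≈ 3.6414e-06
Gain = 20 log₁₀(3.6414e-06) ≈ -108.77 dB
∠H = 0.00° − 131.34° = -131.34°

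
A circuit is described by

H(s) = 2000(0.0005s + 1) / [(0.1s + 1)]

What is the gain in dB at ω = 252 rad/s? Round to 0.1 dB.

At ω = 252 rad/s:
zero (1 + j252·0.0005) = 1 + j0.126 → |·| ≈ 1.0079, ∠ ≈ 7.18°
pole (1 + j252·0.1) = 1 + j25.2 → |·| ≈ 25.22, ∠ ≈ 87.73°
|H| = 2000 · 1.0079 / (25.22) ≈ 79.929
Gain = 20 log₁₀(79.929) ≈ 38.05 dB

38.1 dB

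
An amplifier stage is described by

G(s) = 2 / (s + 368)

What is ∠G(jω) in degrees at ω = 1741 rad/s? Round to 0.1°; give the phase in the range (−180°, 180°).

-78.1°

Substitute s = j1741:
Numerator: 2 = 2 + j0
Denominator: (j1741) + 368 = 368 + j1741
|N| = √(2² + 0²) ≈ 2, ∠N ≈ 0.00°
|D| = √(368² + 1741²) ≈ 1779.5, ∠D ≈ 78.06°
∠G = 0.00° − 78.06° = -78.06°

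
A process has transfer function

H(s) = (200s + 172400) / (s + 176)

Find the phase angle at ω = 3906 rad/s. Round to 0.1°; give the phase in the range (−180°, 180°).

Substitute s = j3906:
Numerator: 200(j3906) + 172400 = 172400 + j781200
Denominator: (j3906) + 176 = 176 + j3906
|N| = √(172400² + 781200²) ≈ 8e+05, ∠N ≈ 77.56°
|D| = √(176² + 3906²) ≈ 3910, ∠D ≈ 87.42°
∠H = 77.56° − 87.42° = -9.86°

-9.9°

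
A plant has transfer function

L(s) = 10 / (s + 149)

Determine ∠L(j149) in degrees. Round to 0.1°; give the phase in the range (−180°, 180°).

Substitute s = j149:
Numerator: 10 = 10 + j0
Denominator: (j149) + 149 = 149 + j149
|N| = √(10² + 0²) ≈ 10, ∠N ≈ 0.00°
|D| = √(149² + 149²) ≈ 210.72, ∠D ≈ 45.00°
∠L = 0.00° − 45.00° = -45.00°

-45.0°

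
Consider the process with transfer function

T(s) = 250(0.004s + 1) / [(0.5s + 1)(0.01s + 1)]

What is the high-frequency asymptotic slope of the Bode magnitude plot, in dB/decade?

-20 dB/decade

Each pole contributes −20 dB/decade at high frequency; each zero contributes +20 dB/decade.
Net: 1 zero(s) − 2 pole(s) → -20 dB/decade.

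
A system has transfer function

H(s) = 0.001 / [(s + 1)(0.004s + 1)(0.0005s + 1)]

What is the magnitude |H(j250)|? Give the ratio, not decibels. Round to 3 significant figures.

At ω = 250 rad/s:
pole (1 + j250·1) = 1 + j250 → |·| ≈ 250, ∠ ≈ 89.77°
pole (1 + j250·0.004) = 1 + j1 → |·| ≈ 1.4142, ∠ ≈ 45.00°
pole (1 + j250·0.0005) = 1 + j0.125 → |·| ≈ 1.0078, ∠ ≈ 7.13°
|H| = 0.001 · 1 / (250 · 1.4142 · 1.0078) ≈ 2.8066e-06

2.81e-06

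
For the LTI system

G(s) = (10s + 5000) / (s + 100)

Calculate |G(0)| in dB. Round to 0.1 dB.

34.0 dB

G(0) = 5000 / 100 = 50
20 log₁₀(50) ≈ 33.98 dB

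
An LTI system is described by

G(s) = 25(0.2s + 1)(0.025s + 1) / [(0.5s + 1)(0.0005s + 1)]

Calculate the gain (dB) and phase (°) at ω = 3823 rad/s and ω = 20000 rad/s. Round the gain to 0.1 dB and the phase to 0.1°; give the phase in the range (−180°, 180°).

At ω = 3823 rad/s:
zero (1 + j3823·0.2) = 1 + j764.6 → |·| ≈ 764.6, ∠ ≈ 89.93°
zero (1 + j3823·0.025) = 1 + j95.575 → |·| ≈ 95.58, ∠ ≈ 89.40°
pole (1 + j3823·0.5) = 1 + j1911.5 → |·| ≈ 1911.5, ∠ ≈ 89.97°
pole (1 + j3823·0.0005) = 1 + j1.9115 → |·| ≈ 2.1573, ∠ ≈ 62.38°
|G| = 25 · 764.6 · 95.58 / (1911.5 · 2.1573) ≈ 443.05
Gain = 20 log₁₀(443.05) ≈ 52.93 dB
∠G = (89.93° + 89.40°) − (89.97° + 62.38°) = 26.98°

At ω = 20000 rad/s:
zero (1 + j20000·0.2) = 1 + j4000 → |·| ≈ 4000, ∠ ≈ 89.99°
zero (1 + j20000·0.025) = 1 + j500 → |·| ≈ 500, ∠ ≈ 89.89°
pole (1 + j20000·0.5) = 1 + j10000 → |·| ≈ 10000, ∠ ≈ 89.99°
pole (1 + j20000·0.0005) = 1 + j10 → |·| ≈ 10.05, ∠ ≈ 84.29°
|G| = 25 · 4000 · 500 / (10000 · 10.05) ≈ 497.51
Gain = 20 log₁₀(497.51) ≈ 53.94 dB
∠G = (89.99° + 89.89°) − (89.99° + 84.29°) = 5.60°

ω = 3823: 52.9 dB, 27.0°; ω = 20000: 53.9 dB, 5.6°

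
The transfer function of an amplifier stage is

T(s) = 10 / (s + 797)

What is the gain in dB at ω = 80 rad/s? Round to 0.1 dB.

At s = jω = j80:
pole (s+797): 797 + j80 → |·| = √(797²+80²) = √641609 ≈ 801, ∠ = arctan(80/797) ≈ 5.73°
|T| = 10 / 801 ≈ 0.012484
Gain = 20 log₁₀(0.012484) ≈ -38.07 dB

-38.1 dB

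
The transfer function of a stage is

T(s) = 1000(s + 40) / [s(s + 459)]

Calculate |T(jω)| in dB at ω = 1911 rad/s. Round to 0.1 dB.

-5.9 dB

At s = jω = j1911:
zero (s+40): 40 + j1911 → |·| = √(40²+1911²) = √3653521 ≈ 1911.4, ∠ = arctan(1911/40) ≈ 88.80°
pole (s+459): 459 + j1911 → |·| = √(459²+1911²) = √3862602 ≈ 1965.4, ∠ = arctan(1911/459) ≈ 76.49°
pole at origin: |s| = 1911, ∠ = 90.00° (in denominator)
|T| = 1000 · 1911.4 / 3.7559e+06 ≈ 0.50891
Gain = 20 log₁₀(0.50891) ≈ -5.87 dB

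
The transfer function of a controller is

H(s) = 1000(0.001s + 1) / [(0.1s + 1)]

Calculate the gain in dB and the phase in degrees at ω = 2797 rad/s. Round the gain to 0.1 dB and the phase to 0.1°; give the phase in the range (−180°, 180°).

At ω = 2797 rad/s:
zero (1 + j2797·0.001) = 1 + j2.797 → |·| ≈ 2.9704, ∠ ≈ 70.33°
pole (1 + j2797·0.1) = 1 + j279.7 → |·| ≈ 279.7, ∠ ≈ 89.80°
|H| = 1000 · 2.9704 / (279.7) ≈ 10.62
Gain = 20 log₁₀(10.62) ≈ 20.52 dB
∠H = (70.33°) − (89.80°) = -19.47°

20.5 dB, -19.5°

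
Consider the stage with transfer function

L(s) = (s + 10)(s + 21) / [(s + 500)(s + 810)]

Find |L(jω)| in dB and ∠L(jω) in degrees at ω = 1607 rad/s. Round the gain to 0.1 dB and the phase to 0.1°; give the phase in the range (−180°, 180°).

-1.4 dB, 42.9°

At s = jω = j1607:
zero (s+10): 10 + j1607 → |·| = √(10²+1607²) = √2582549 ≈ 1607, ∠ = arctan(1607/10) ≈ 89.64°
zero (s+21): 21 + j1607 → |·| = √(21²+1607²) = √2582890 ≈ 1607.1, ∠ = arctan(1607/21) ≈ 89.25°
pole (s+500): 500 + j1607 → |·| = √(500²+1607²) = √2832449 ≈ 1683, ∠ = arctan(1607/500) ≈ 72.72°
pole (s+810): 810 + j1607 → |·| = √(810²+1607²) = √3238549 ≈ 1799.6, ∠ = arctan(1607/810) ≈ 63.25°
|L| = 1 · 2.5826e+06 / 3.0287e+06 ≈ 0.85271
Gain = 20 log₁₀(0.85271) ≈ -1.38 dB
∠L = 178.89° − 135.97° = 42.92°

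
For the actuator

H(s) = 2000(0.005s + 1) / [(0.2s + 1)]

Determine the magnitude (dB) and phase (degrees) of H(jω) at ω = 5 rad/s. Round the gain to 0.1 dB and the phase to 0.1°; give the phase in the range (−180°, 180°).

At ω = 5 rad/s:
zero (1 + j5·0.005) = 1 + j0.025 → |·| ≈ 1.0003, ∠ ≈ 1.43°
pole (1 + j5·0.2) = 1 + j1 → |·| ≈ 1.4142, ∠ ≈ 45.00°
|H| = 2000 · 1.0003 / (1.4142) ≈ 1414.7
Gain = 20 log₁₀(1414.7) ≈ 63.01 dB
∠H = (1.43°) − (45.00°) = -43.57°

63.0 dB, -43.6°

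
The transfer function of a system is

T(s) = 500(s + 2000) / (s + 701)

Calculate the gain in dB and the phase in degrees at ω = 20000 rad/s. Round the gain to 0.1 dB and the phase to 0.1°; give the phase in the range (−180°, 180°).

At s = jω = j20000:
zero (s+2000): 2000 + j20000 → |·| = √(2000²+20000²) = √404000000 ≈ 20100, ∠ = arctan(20000/2000) ≈ 84.29°
pole (s+701): 701 + j20000 → |·| = √(701²+20000²) = √400491401 ≈ 20012, ∠ = arctan(20000/701) ≈ 87.99°
|T| = 500 · 20100 / 20012 ≈ 502.2
Gain = 20 log₁₀(502.2) ≈ 54.02 dB
∠T = 84.29° − 87.99° = -3.70°

54.0 dB, -3.7°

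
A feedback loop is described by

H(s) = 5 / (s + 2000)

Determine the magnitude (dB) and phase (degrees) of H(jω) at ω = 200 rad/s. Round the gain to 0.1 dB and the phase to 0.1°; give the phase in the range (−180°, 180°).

Substitute s = j200:
Numerator: 5 = 5 + j0
Denominator: (j200) + 2000 = 2000 + j200
|N| = √(5² + 0²) ≈ 5, ∠N ≈ 0.00°
|D| = √(2000² + 200²) ≈ 2010, ∠D ≈ 5.71°
|H| = 5 / 2010 ≈ 0.0024876
Gain = 20 log₁₀(0.0024876) ≈ -52.08 dB
∠H = 0.00° − 5.71° = -5.71°

-52.1 dB, -5.7°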